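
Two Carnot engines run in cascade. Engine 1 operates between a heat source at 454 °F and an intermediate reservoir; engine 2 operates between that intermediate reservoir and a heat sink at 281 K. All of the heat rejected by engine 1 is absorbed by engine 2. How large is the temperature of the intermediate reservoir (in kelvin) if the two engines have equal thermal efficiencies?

T_H = 454 °F → (454 − 32) × 5/9 = 234.44 °C = 507.59 K.
Equal efficiencies require 1 − T_m/T_H = 1 − T_C/T_m, i.e. T_m/T_H = T_C/T_m, so T_m = √(T_H·T_C) = √(507.59 × 281.00) = 377.7 K.

T_m ≈ 377.7 K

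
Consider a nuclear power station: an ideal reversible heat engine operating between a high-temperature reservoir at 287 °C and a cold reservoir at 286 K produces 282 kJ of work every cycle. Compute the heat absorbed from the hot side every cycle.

T_H = 287 °C → 287 + 273.15 = 560.15 K.
The Carnot efficiency is η = 1 − T_C/T_H = 1 − 286.00/560.15 = 0.4894.
Q_H = W/η = 282/0.4894 = 576.2 kJ.

Q_H ≈ 576.2 kJ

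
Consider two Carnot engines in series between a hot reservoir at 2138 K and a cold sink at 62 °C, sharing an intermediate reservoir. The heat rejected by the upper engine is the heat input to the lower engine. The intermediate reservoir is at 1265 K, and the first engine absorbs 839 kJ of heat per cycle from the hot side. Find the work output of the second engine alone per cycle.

W₂ ≈ 365 kJ

T_C = 62 °C → 62 + 273.15 = 335.15 K.
Heat entering the second stage: Q_m = Q_H·(T_m/T_H) = 839 × 1265.00/2138.00 = 496 kJ.
Second-stage efficiency η₂ = 1 − T_C/T_m = 1 − 335.15/1265.00 = 0.7351, so W₂ = η₂·Q_m = 365 kJ.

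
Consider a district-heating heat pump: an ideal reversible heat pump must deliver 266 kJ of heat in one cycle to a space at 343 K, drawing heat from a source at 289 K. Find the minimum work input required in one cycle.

W_in ≈ 41.88 kJ

For a reversible heat pump, COP_HP = T_H/(T_H − T_C) = 343.00/54.00 = 6.3519.
W = Q_H/COP_HP = 266/6.3519 = 41.88 kJ.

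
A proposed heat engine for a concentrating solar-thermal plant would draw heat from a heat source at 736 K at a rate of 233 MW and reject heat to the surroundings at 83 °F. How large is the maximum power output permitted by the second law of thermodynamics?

T_C = 83 °F → (83 − 32) × 5/9 = 28.33 °C = 301.48 K.
The upper bound on efficiency is η_max = 1 − T_C/T_H = 1 − 301.48/736.00 = 0.5904.
W_max = η_max · Q_H = 0.5904 × 233 = 137.6 MW.

Ẇ_max ≈ 137.6 MW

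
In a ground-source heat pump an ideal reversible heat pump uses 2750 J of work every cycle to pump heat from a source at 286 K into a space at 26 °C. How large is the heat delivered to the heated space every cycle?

T_H = 26 °C → 26 + 273.15 = 299.15 K.
The Carnot heat-pump COP is COP_HP = T_H/(T_H − T_C) = 299.15/13.15 = 22.7490.
Q_H = COP_HP · W = 22.7490 × 2750 = 62600 J.

Q_H ≈ 62600 J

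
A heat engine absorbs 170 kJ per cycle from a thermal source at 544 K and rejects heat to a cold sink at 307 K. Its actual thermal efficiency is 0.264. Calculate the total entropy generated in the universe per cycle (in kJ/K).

ΔS_univ ≈ 0.0951 kJ/K

W = η·Q_H = 0.264 × 170 = 44.88 kJ, so Q_C = Q_H − W = 125.1 kJ.
The hot reservoir loses entropy Q_H/T_H = 170/544.00 = 0.3125 kJ/K; the cold reservoir gains Q_C/T_C = 125.1/307.00 = 0.4076 kJ/K.
ΔS_univ = −Q_H/T_H + Q_C/T_C = 0.0951 kJ/K (> 0, since η = 0.264 < η_Carnot = 0.436).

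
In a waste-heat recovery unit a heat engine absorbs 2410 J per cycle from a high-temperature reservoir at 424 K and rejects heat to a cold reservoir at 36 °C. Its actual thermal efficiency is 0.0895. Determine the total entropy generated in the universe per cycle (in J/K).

T_C = 36 °C → 36 + 273.15 = 309.15 K.
W = η·Q_H = 0.0895 × 2410 = 215.7 J, so Q_C = Q_H − W = 2194 J.
Entropy balance on the reservoirs: −Q_H/T_H = -5.684 J/K, +Q_C/T_C = 7.098 J/K.
ΔS_univ = −Q_H/T_H + Q_C/T_C = 1.414 J/K (> 0, since η = 0.0895 < η_Carnot = 0.271).

ΔS_univ ≈ 1.414 J/K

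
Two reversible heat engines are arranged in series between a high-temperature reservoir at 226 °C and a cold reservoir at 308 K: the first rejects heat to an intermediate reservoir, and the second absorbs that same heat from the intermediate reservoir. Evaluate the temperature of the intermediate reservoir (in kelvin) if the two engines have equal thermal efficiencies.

T_H = 226 °C → 226 + 273.15 = 499.15 K.
Equal efficiencies require 1 − T_m/T_H = 1 − T_C/T_m, i.e. T_m/T_H = T_C/T_m, so T_m = √(T_H·T_C) = √(499.15 × 308.00) = 392.1 K.

T_m ≈ 392.1 K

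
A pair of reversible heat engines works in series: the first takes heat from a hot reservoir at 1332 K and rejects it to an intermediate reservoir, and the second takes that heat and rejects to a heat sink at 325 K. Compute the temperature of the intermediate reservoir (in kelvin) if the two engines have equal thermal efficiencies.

Equal efficiencies require 1 − T_m/T_H = 1 − T_C/T_m, i.e. T_m/T_H = T_C/T_m, so T_m = √(T_H·T_C) = √(1332.00 × 325.00) = 658 K.

T_m ≈ 658 K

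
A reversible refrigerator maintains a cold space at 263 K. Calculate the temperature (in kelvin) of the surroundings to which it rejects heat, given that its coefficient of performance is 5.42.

COP_R = T_C/(T_H − T_C) ⇒ T_H = T_C·(1 + 1/COP_R) = 263.00 × (1 + 1/5.42) = 311.5 K.

T_H ≈ 311.5 K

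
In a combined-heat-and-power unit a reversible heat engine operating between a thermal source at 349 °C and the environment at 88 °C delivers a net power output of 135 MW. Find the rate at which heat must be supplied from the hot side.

T_H = 349 °C → 349 + 273.15 = 622.15 K.
T_C = 88 °C → 88 + 273.15 = 361.15 K.
The Carnot efficiency is η = 1 − T_C/T_H = 1 − 361.15/622.15 = 0.4195.
Q_H = W/η = 135/0.4195 = 322 MW.

Q̇_H ≈ 322 MW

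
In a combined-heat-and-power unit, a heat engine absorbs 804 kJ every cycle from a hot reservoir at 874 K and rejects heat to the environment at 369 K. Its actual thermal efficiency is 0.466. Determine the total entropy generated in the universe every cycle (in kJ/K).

W = η·Q_H = 0.466 × 804 = 374.7 kJ, so Q_C = Q_H − W = 429.3 kJ.
Reservoir entropy changes: ΔS_H = −Q_H/T_H = −804/874.00 = -0.9199 kJ/K and ΔS_C = +Q_C/T_C = 429.3/369.00 = 1.164 kJ/K.
ΔS_univ = −Q_H/T_H + Q_C/T_C = 0.2436 kJ/K (> 0, since η = 0.466 < η_Carnot = 0.578).

ΔS_univ ≈ 0.2436 kJ/K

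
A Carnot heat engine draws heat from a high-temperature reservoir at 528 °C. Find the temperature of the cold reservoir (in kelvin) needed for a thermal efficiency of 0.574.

T_C ≈ 341 K

T_H = 528 °C → 528 + 273.15 = 801.15 K.
From η = 1 − T_C/T_H, T_C = T_H·(1 − η) = 801.15 × (1 − 0.574) = 341 K.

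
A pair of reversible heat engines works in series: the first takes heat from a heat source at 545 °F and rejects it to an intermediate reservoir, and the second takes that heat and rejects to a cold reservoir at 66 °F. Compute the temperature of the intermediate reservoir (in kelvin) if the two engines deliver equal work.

T_m ≈ 425.1 K

T_H = 545 °F → (545 − 32) × 5/9 = 285.00 °C = 558.15 K.
T_C = 66 °F → (66 − 32) × 5/9 = 18.89 °C = 292.04 K.
For reversible stages Q_m = Q_H·(T_m/T_H). Setting W₁ = Q_H(1 − T_m/T_H) equal to W₂ = Q_m(1 − T_C/T_m) = Q_H·(T_m − T_C)/T_H gives T_H − T_m = T_m − T_C, so T_m = (T_H + T_C)/2 = (558.15 + 292.04)/2 = 425.1 K.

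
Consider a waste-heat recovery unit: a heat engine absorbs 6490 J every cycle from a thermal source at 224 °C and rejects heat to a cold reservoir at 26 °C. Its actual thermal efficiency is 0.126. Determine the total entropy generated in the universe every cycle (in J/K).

T_H = 224 °C → 224 + 273.15 = 497.15 K.
T_C = 26 °C → 26 + 273.15 = 299.15 K.
W = η·Q_H = 0.126 × 6490 = 817.7 J, so Q_C = Q_H − W = 5672 J.
The hot reservoir loses entropy Q_H/T_H = 6490/497.15 = 13.05 J/K; the cold reservoir gains Q_C/T_C = 5672/299.15 = 18.96 J/K.
ΔS_univ = −Q_H/T_H + Q_C/T_C = 5.907 J/K (> 0, since η = 0.126 < η_Carnot = 0.398).

ΔS_univ ≈ 5.907 J/K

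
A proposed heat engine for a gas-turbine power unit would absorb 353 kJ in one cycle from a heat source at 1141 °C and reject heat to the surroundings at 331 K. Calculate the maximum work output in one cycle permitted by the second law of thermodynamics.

W_max ≈ 270.4 kJ

T_H = 1141 °C → 1141 + 273.15 = 1414.15 K.
By the Carnot theorem, η_max = 1 − T_C/T_H = 1 − 331.00/1414.15 = 0.7659.
W_max = η_max · Q_H = 0.7659 × 353 = 270.4 kJ.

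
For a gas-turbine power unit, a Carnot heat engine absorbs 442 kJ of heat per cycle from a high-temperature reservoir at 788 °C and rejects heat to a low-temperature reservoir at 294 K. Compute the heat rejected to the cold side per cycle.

T_H = 788 °C → 788 + 273.15 = 1061.15 K.
Carnot efficiency: η = 1 − T_C/T_H = 1 − 294.00/1061.15 = 0.7229.
For a reversible cycle Q_C/Q_H = T_C/T_H, so Q_C = 442 × 294.00/1061.15 = 122.5 kJ.

Q_C ≈ 122.5 kJ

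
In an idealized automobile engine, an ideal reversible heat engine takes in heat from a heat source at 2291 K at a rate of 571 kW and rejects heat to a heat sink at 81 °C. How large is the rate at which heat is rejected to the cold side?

Q̇_C ≈ 88.3 kW

T_C = 81 °C → 81 + 273.15 = 354.15 K.
For a reversible engine, η = 1 − T_C/T_H = 1 − 354.15/2291.00 = 0.8454.
For a reversible cycle Q_C/Q_H = T_C/T_H, so Q_C = 571 × 354.15/2291.00 = 88.3 kW.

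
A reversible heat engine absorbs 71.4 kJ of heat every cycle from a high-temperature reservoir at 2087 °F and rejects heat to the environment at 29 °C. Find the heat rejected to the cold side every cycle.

Q_C ≈ 15.2 kJ

T_H = 2087 °F → (2087 − 32) × 5/9 = 1141.67 °C = 1414.82 K.
T_C = 29 °C → 29 + 273.15 = 302.15 K.
Carnot efficiency: η = 1 − T_C/T_H = 1 − 302.15/1414.82 = 0.7864.
For a reversible cycle Q_C/Q_H = T_C/T_H, so Q_C = 71.4 × 302.15/1414.82 = 15.2 kJ.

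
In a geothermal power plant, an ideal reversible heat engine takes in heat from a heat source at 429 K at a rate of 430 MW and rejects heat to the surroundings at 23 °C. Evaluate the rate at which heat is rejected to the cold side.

Q̇_C ≈ 296.8 MW

T_C = 23 °C → 23 + 273.15 = 296.15 K.
Carnot efficiency: η = 1 − T_C/T_H = 1 − 296.15/429.00 = 0.3097.
For a reversible cycle Q_C/Q_H = T_C/T_H, so Q_C = 430 × 296.15/429.00 = 296.8 MW.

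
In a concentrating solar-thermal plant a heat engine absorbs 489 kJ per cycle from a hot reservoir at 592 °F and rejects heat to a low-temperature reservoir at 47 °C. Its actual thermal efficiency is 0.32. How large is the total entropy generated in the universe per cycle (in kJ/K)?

T_H = 592 °F → (592 − 32) × 5/9 = 311.11 °C = 584.26 K.
T_C = 47 °C → 47 + 273.15 = 320.15 K.
W = η·Q_H = 0.32 × 489 = 156.5 kJ, so Q_C = Q_H − W = 332.5 kJ.
Reservoir entropy changes: ΔS_H = −Q_H/T_H = −489/584.26 = -0.8370 kJ/K and ΔS_C = +Q_C/T_C = 332.5/320.15 = 1.039 kJ/K.
ΔS_univ = −Q_H/T_H + Q_C/T_C = 0.202 kJ/K (> 0, since η = 0.32 < η_Carnot = 0.452).

ΔS_univ ≈ 0.202 kJ/K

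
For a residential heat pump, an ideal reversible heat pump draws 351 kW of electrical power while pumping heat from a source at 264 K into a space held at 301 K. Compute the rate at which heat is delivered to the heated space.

Q̇_H ≈ 2860 kW

For a reversible heat pump, COP_HP = T_H/(T_H − T_C) = 301.00/37.00 = 8.1351.
Q_H = COP_HP · W = 8.1351 × 351 = 2860 kW.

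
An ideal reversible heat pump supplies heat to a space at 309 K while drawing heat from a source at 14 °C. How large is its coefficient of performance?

T_C = 14 °C → 14 + 273.15 = 287.15 K.
For a reversible heat pump, COP_HP = T_H/(T_H − T_C) = 309.00/(309.00 − 287.15) = 14.1.

COP_HP ≈ 14.1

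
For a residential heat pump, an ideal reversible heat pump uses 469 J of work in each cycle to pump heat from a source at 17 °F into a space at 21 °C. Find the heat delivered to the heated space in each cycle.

Q_H ≈ 4700 J

T_H = 21 °C → 21 + 273.15 = 294.15 K.
T_C = 17 °F → (17 − 32) × 5/9 = -8.33 °C = 264.82 K.
For a reversible heat pump, COP_HP = T_H/(T_H − T_C) = 294.15/29.33 = 10.0278.
Q_H = COP_HP · W = 10.0278 × 469 = 4700 J.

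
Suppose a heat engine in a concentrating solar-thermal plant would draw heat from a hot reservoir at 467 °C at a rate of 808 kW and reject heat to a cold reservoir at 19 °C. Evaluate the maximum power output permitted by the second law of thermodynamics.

T_H = 467 °C → 467 + 273.15 = 740.15 K.
T_C = 19 °C → 19 + 273.15 = 292.15 K.
The second-law ceiling is the Carnot efficiency, η_max = 1 − T_C/T_H = 1 − 292.15/740.15 = 0.6053.
W_max = η_max · Q_H = 0.6053 × 808 = 489.1 kW.

Ẇ_max ≈ 489.1 kW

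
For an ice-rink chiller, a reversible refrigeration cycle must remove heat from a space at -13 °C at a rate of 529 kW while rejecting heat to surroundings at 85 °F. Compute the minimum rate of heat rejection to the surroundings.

Q̇_H ≈ 615 kW

T_H = 85 °F → (85 − 32) × 5/9 = 29.44 °C = 302.59 K.
T_C = -13 °C → -13 + 273.15 = 260.15 K.
For a reversible cycle Q_H/Q_C = T_H/T_C, so Q_H = Q_C·T_H/T_C = 529 × 302.59/260.15 = 615 kW.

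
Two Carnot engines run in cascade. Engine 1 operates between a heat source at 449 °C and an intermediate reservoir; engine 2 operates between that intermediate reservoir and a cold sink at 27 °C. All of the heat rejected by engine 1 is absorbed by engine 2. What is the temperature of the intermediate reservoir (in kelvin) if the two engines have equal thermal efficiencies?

T_H = 449 °C → 449 + 273.15 = 722.15 K.
T_C = 27 °C → 27 + 273.15 = 300.15 K.
Equal efficiencies require 1 − T_m/T_H = 1 − T_C/T_m, i.e. T_m/T_H = T_C/T_m, so T_m = √(T_H·T_C) = √(722.15 × 300.15) = 466 K.

T_m ≈ 466 K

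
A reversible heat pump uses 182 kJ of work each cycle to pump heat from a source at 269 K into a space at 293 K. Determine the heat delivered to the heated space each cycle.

Q_H ≈ 2220 kJ

COP_HP = T_H/(T_H − T_C) = 293.00/24.00 = 12.2083.
Q_H = COP_HP · W = 12.2083 × 182 = 2220 kJ.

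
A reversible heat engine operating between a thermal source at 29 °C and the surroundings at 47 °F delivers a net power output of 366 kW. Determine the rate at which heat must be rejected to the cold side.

Q̇_C ≈ 4980 kW

T_H = 29 °C → 29 + 273.15 = 302.15 K.
T_C = 47 °F → (47 − 32) × 5/9 = 8.33 °C = 281.48 K.
Since the cycle is reversible, η = 1 − T_C/T_H = 1 − 281.48/302.15 = 0.0684.
Since Q_C/Q_H = T_C/T_H and Q_H = W/η, Q_C = W·T_C/(T_H − T_C) = 366 × 281.48/20.67 = 4980 kW.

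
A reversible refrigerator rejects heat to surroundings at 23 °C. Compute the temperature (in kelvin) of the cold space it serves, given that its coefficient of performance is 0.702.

T_H = 23 °C → 23 + 273.15 = 296.15 K.
COP_R = T_C/(T_H − T_C) ⇒ T_C = T_H·COP_R/(1 + COP_R) = 296.15 × 0.702/(1 + 0.702) = 122 K.

T_C ≈ 122 K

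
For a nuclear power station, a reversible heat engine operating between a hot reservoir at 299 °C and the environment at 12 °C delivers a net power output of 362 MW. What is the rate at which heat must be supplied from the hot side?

Q̇_H ≈ 721.7 MW

T_H = 299 °C → 299 + 273.15 = 572.15 K.
T_C = 12 °C → 12 + 273.15 = 285.15 K.
η_rev = 1 − T_C/T_H = 1 − 285.15/572.15 = 0.5016.
Q_H = W/η = 362/0.5016 = 721.7 MW.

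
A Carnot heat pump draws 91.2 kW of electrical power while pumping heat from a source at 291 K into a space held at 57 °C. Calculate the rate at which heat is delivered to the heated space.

T_H = 57 °C → 57 + 273.15 = 330.15 K.
Reversible heating COP: COP_HP = T_H/(T_H − T_C) = 330.15/39.15 = 8.4330.
Q_H = COP_HP · W = 8.4330 × 91.2 = 769 kW.

Q̇_H ≈ 769 kW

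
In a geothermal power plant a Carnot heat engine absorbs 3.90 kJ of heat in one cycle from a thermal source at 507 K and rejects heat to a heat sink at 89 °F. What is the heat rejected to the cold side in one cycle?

T_C = 89 °F → (89 − 32) × 5/9 = 31.67 °C = 304.82 K.
Carnot efficiency: η = 1 − T_C/T_H = 1 − 304.82/507.00 = 0.3988.
For a reversible cycle Q_C/Q_H = T_C/T_H, so Q_C = 3.90 × 304.82/507.00 = 2.34 kJ.

Q_C ≈ 2.34 kJ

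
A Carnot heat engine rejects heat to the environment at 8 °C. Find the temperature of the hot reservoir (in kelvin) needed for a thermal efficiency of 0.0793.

T_H ≈ 305 K

T_C = 8 °C → 8 + 273.15 = 281.15 K.
From η = 1 − T_C/T_H, solving for T_H gives T_H = T_C/(1 − η) = 281.15/(1 − 0.0793) = 305 K.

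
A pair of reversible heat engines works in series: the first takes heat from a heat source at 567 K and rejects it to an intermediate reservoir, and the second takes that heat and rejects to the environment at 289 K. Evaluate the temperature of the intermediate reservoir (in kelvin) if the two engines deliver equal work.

For reversible stages Q_m = Q_H·(T_m/T_H). Setting W₁ = Q_H(1 − T_m/T_H) equal to W₂ = Q_m(1 − T_C/T_m) = Q_H·(T_m − T_C)/T_H gives T_H − T_m = T_m − T_C, so T_m = (T_H + T_C)/2 = (567.00 + 289.00)/2 = 428 K.

T_m ≈ 428 K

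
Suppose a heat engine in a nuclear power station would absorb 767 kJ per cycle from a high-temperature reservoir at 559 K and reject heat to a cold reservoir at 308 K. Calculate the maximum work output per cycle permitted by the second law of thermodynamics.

W_max ≈ 344 kJ

The second-law ceiling is the Carnot efficiency, η_max = 1 − T_C/T_H = 1 − 308.00/559.00 = 0.4490.
W_max = η_max · Q_H = 0.4490 × 767 = 344 kJ.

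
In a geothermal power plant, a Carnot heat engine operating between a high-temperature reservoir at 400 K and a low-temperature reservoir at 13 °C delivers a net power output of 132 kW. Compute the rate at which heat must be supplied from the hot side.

T_C = 13 °C → 13 + 273.15 = 286.15 K.
For a reversible engine, η = 1 − T_C/T_H = 1 − 286.15/400.00 = 0.2846.
Q_H = W/η = 132/0.2846 = 463.8 kW.

Q̇_H ≈ 463.8 kW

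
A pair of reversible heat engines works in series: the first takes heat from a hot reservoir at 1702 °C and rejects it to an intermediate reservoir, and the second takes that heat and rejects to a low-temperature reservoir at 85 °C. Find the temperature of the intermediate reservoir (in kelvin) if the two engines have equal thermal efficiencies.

T_H = 1702 °C → 1702 + 273.15 = 1975.15 K.
T_C = 85 °C → 85 + 273.15 = 358.15 K.
Equal efficiencies require 1 − T_m/T_H = 1 − T_C/T_m, i.e. T_m/T_H = T_C/T_m, so T_m = √(T_H·T_C) = √(1975.15 × 358.15) = 841 K.

T_m ≈ 841 K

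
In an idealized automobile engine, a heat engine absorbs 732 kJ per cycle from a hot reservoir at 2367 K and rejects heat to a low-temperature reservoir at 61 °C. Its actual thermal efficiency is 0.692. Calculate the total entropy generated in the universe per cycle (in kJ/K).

T_C = 61 °C → 61 + 273.15 = 334.15 K.
W = η·Q_H = 0.692 × 732 = 506.5 kJ, so Q_C = Q_H − W = 225.5 kJ.
Entropy balance on the reservoirs: −Q_H/T_H = -0.3093 kJ/K, +Q_C/T_C = 0.6747 kJ/K.
ΔS_univ = −Q_H/T_H + Q_C/T_C = 0.365 kJ/K (> 0, since η = 0.692 < η_Carnot = 0.859).

ΔS_univ ≈ 0.365 kJ/K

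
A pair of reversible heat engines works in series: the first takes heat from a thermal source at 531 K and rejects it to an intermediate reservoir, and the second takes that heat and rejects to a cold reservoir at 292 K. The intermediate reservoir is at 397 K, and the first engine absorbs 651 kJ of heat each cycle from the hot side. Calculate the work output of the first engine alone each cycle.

First-stage efficiency η₁ = 1 − T_m/T_H = 1 − 397.00/531.00 = 0.2524.
W₁ = η₁·Q_H = 0.2524 × 651 = 164 kJ.

W₁ ≈ 164 kJ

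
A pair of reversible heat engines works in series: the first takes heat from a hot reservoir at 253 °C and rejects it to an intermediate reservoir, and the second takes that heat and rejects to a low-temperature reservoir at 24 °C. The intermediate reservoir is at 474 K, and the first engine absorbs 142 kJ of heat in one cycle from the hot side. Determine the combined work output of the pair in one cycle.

W_total ≈ 61.8 kJ

T_H = 253 °C → 253 + 273.15 = 526.15 K.
T_C = 24 °C → 24 + 273.15 = 297.15 K.
Two reversible stages in series are equivalent to a single Carnot engine between T_H and T_C, so η_total = 1 − T_C/T_H = 1 − 297.15/526.15 = 0.4352.
W_total = η_total · Q_H = 0.4352 × 142 = 61.8 kJ.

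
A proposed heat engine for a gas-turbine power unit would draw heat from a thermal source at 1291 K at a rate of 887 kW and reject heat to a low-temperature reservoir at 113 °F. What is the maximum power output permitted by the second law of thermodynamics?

Ẇ_max ≈ 668 kW

T_C = 113 °F → (113 − 32) × 5/9 = 45.00 °C = 318.15 K.
By the Carnot theorem, η_max = 1 − T_C/T_H = 1 − 318.15/1291.00 = 0.7536.
W_max = η_max · Q_H = 0.7536 × 887 = 668 kW.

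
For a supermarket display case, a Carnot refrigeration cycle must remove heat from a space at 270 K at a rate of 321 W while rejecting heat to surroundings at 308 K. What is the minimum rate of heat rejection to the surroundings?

Q̇_H ≈ 366.2 W

For a reversible cycle Q_H/Q_C = T_H/T_C, so Q_H = Q_C·T_H/T_C = 321 × 308.00/270.00 = 366.2 W.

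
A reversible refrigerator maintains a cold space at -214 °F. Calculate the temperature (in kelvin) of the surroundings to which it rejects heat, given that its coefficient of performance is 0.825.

T_H ≈ 302 K

T_C = -214 °F → (-214 − 32) × 5/9 = -136.67 °C = 136.48 K.
COP_R = T_C/(T_H − T_C) ⇒ T_H = T_C·(1 + 1/COP_R) = 136.48 × (1 + 1/0.825) = 302 K.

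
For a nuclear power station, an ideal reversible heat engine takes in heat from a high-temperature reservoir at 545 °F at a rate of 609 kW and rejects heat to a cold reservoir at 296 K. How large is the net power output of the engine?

T_H = 545 °F → (545 − 32) × 5/9 = 285.00 °C = 558.15 K.
For a reversible engine, η = 1 − T_C/T_H = 1 − 296.00/558.15 = 0.4697.
W = η·Q_H = 0.4697 × 609 = 286 kW.

Ẇ ≈ 286 kW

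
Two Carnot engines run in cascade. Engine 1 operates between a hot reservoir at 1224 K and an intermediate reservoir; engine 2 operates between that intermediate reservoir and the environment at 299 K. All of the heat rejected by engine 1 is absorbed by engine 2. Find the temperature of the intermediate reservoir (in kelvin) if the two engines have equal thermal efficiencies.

T_m ≈ 605.0 K

Equal efficiencies require 1 − T_m/T_H = 1 − T_C/T_m, i.e. T_m/T_H = T_C/T_m, so T_m = √(T_H·T_C) = √(1224.00 × 299.00) = 605.0 K.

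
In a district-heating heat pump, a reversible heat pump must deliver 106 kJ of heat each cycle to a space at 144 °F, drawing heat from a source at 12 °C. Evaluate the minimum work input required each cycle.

W_in ≈ 15.87 kJ

T_H = 144 °F → (144 − 32) × 5/9 = 62.22 °C = 335.37 K.
T_C = 12 °C → 12 + 273.15 = 285.15 K.
COP_HP = T_H/(T_H − T_C) = 335.37/50.22 = 6.6778.
W = Q_H/COP_HP = 106/6.6778 = 15.87 kJ.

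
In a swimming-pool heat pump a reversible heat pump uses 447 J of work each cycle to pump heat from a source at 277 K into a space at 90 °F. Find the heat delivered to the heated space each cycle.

Q_H ≈ 4810 J

T_H = 90 °F → (90 − 32) × 5/9 = 32.22 °C = 305.37 K.
Reversible heating COP: COP_HP = T_H/(T_H − T_C) = 305.37/28.37 = 10.7631.
Q_H = COP_HP · W = 10.7631 × 447 = 4810 J.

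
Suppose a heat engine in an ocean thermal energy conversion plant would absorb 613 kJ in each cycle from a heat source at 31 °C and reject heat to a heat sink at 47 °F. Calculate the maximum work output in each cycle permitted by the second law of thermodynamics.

W_max ≈ 45.68 kJ

T_H = 31 °C → 31 + 273.15 = 304.15 K.
T_C = 47 °F → (47 − 32) × 5/9 = 8.33 °C = 281.48 K.
By the Carnot theorem, η_max = 1 − T_C/T_H = 1 − 281.48/304.15 = 0.0745.
W_max = η_max · Q_H = 0.0745 × 613 = 45.68 kJ.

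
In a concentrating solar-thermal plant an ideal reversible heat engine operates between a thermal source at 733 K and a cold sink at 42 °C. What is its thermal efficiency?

T_C = 42 °C → 42 + 273.15 = 315.15 K.
η_rev = 1 − T_C/T_H = 1 − 315.15/733.00 = 0.570.

η ≈ 0.570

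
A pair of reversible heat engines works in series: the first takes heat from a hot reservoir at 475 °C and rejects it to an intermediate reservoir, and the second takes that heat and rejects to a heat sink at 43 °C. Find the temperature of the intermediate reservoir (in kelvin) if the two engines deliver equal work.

T_m ≈ 532 K

T_H = 475 °C → 475 + 273.15 = 748.15 K.
T_C = 43 °C → 43 + 273.15 = 316.15 K.
For reversible stages Q_m = Q_H·(T_m/T_H). Setting W₁ = Q_H(1 − T_m/T_H) equal to W₂ = Q_m(1 − T_C/T_m) = Q_H·(T_m − T_C)/T_H gives T_H − T_m = T_m − T_C, so T_m = (T_H + T_C)/2 = (748.15 + 316.15)/2 = 532 K.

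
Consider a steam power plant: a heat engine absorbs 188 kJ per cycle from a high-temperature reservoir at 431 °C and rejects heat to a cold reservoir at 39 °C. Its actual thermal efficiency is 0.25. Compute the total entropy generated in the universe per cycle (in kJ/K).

ΔS_univ ≈ 0.185 kJ/K

T_H = 431 °C → 431 + 273.15 = 704.15 K.
T_C = 39 °C → 39 + 273.15 = 312.15 K.
W = η·Q_H = 0.25 × 188 = 47.00 kJ, so Q_C = Q_H − W = 141.0 kJ.
Entropy balance on the reservoirs: −Q_H/T_H = -0.2670 kJ/K, +Q_C/T_C = 0.4517 kJ/K.
ΔS_univ = −Q_H/T_H + Q_C/T_C = 0.185 kJ/K (> 0, since η = 0.25 < η_Carnot = 0.557).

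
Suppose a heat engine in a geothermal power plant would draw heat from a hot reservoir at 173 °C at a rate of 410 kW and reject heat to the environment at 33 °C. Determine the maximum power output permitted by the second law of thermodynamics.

Ẇ_max ≈ 129 kW

T_H = 173 °C → 173 + 273.15 = 446.15 K.
T_C = 33 °C → 33 + 273.15 = 306.15 K.
The second-law ceiling is the Carnot efficiency, η_max = 1 − T_C/T_H = 1 − 306.15/446.15 = 0.3138.
W_max = η_max · Q_H = 0.3138 × 410 = 129 kW.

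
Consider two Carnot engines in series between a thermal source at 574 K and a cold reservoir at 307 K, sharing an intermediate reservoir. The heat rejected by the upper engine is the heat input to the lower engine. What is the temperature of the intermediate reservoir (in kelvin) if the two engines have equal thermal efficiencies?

T_m ≈ 420 K

Equal efficiencies require 1 − T_m/T_H = 1 − T_C/T_m, i.e. T_m/T_H = T_C/T_m, so T_m = √(T_H·T_C) = √(574.00 × 307.00) = 420 K.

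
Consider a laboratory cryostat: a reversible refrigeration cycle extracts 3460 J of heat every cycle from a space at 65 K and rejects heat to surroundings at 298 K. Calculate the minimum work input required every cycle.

W_in ≈ 12400 J

For a reversible refrigerator, COP_R = T_C/(T_H − T_C) = 65.00/233.00 = 0.2790.
W = Q_C/COP_R = 3460/0.2790 = 12400 J.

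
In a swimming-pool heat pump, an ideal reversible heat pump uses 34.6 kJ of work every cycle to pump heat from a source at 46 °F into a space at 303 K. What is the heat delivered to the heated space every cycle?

T_C = 46 °F → (46 − 32) × 5/9 = 7.78 °C = 280.93 K.
COP_HP = T_H/(T_H − T_C) = 303.00/22.07 = 13.7277.
Q_H = COP_HP · W = 13.7277 × 34.6 = 475 kJ.

Q_H ≈ 475 kJ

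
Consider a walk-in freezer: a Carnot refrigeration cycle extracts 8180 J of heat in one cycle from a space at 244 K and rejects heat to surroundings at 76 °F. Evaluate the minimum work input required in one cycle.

W_in ≈ 1800 J

T_H = 76 °F → (76 − 32) × 5/9 = 24.44 °C = 297.59 K.
Carnot COP: COP_R = T_C/(T_H − T_C) = 244.00/53.59 = 4.5527.
W = Q_C/COP_R = 8180/4.5527 = 1800 J.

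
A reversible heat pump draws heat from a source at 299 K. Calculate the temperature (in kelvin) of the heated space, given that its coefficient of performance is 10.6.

T_H ≈ 330 K

COP_HP = T_H/(T_H − T_C) ⇒ T_H = T_C·COP_HP/(COP_HP − 1) = 299.00 × 10.6/(10.6 − 1) = 330 K.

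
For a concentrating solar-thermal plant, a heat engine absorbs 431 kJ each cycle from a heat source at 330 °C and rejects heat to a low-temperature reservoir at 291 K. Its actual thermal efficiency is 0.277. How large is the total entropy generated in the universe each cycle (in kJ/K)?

T_H = 330 °C → 330 + 273.15 = 603.15 K.
W = η·Q_H = 0.277 × 431 = 119.4 kJ, so Q_C = Q_H − W = 311.6 kJ.
The hot reservoir loses entropy Q_H/T_H = 431/603.15 = 0.7146 kJ/K; the cold reservoir gains Q_C/T_C = 311.6/291.00 = 1.071 kJ/K.
ΔS_univ = −Q_H/T_H + Q_C/T_C = 0.356 kJ/K (> 0, since η = 0.277 < η_Carnot = 0.518).

ΔS_univ ≈ 0.356 kJ/K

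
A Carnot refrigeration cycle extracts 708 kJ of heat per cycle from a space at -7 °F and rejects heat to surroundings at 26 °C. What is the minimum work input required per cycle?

W_in ≈ 134 kJ

T_H = 26 °C → 26 + 273.15 = 299.15 K.
T_C = -7 °F → (-7 − 32) × 5/9 = -21.67 °C = 251.48 K.
COP_R = T_C/(T_H − T_C) = 251.48/47.67 = 5.2759.
W = Q_C/COP_R = 708/5.2759 = 134 kJ.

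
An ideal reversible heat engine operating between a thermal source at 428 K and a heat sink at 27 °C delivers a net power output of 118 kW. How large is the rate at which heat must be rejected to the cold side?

Q̇_C ≈ 277.0 kW

T_C = 27 °C → 27 + 273.15 = 300.15 K.
For a reversible engine, η = 1 − T_C/T_H = 1 − 300.15/428.00 = 0.2987.
Since Q_C/Q_H = T_C/T_H and Q_H = W/η, Q_C = W·T_C/(T_H − T_C) = 118 × 300.15/127.85 = 277.0 kW.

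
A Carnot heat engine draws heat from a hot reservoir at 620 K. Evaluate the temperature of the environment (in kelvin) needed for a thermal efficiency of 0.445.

From η = 1 − T_C/T_H, T_C = T_H·(1 − η) = 620.00 × (1 − 0.445) = 344 K.

T_C ≈ 344 K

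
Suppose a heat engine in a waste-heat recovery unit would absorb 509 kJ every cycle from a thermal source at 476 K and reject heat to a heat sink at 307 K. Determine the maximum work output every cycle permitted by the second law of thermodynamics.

No engine can exceed the Carnot limit: η_max = 1 − T_C/T_H = 1 − 307.00/476.00 = 0.3550.
W_max = η_max · Q_H = 0.3550 × 509 = 180.7 kJ.

W_max ≈ 180.7 kJ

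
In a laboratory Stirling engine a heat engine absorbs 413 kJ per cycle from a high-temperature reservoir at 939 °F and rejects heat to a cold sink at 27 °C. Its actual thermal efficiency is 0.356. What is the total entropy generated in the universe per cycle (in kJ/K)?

ΔS_univ ≈ 0.355 kJ/K

T_H = 939 °F → (939 − 32) × 5/9 = 503.89 °C = 777.04 K.
T_C = 27 °C → 27 + 273.15 = 300.15 K.
W = η·Q_H = 0.356 × 413 = 147.0 kJ, so Q_C = Q_H − W = 266.0 kJ.
The hot reservoir loses entropy Q_H/T_H = 413/777.04 = 0.5315 kJ/K; the cold reservoir gains Q_C/T_C = 266.0/300.15 = 0.8861 kJ/K.
ΔS_univ = −Q_H/T_H + Q_C/T_C = 0.355 kJ/K (> 0, since η = 0.356 < η_Carnot = 0.614).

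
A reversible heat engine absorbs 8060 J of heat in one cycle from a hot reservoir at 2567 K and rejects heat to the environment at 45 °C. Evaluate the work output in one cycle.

W ≈ 7061 J

T_C = 45 °C → 45 + 273.15 = 318.15 K.
For a reversible engine, η = 1 − T_C/T_H = 1 − 318.15/2567.00 = 0.8761.
W = η·Q_H = 0.8761 × 8060 = 7061 J.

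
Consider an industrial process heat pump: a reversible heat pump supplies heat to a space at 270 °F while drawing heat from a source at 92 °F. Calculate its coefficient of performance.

T_H = 270 °F → (270 − 32) × 5/9 = 132.22 °C = 405.37 K.
T_C = 92 °F → (92 − 32) × 5/9 = 33.33 °C = 306.48 K.
For a reversible heat pump, COP_HP = T_H/(T_H − T_C) = 405.37/(405.37 − 306.48) = 4.10.

COP_HP ≈ 4.10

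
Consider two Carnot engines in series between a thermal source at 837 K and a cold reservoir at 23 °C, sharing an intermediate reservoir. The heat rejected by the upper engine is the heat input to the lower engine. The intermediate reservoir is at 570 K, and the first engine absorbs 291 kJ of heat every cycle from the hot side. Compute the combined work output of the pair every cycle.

T_C = 23 °C → 23 + 273.15 = 296.15 K.
Two reversible stages in series are equivalent to a single Carnot engine between T_H and T_C, so η_total = 1 − T_C/T_H = 1 − 296.15/837.00 = 0.6462.
W_total = η_total · Q_H = 0.6462 × 291 = 188 kJ.

W_total ≈ 188 kJ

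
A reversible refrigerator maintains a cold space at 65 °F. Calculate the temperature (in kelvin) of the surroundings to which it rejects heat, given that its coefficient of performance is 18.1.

T_H ≈ 308 K

T_C = 65 °F → (65 − 32) × 5/9 = 18.33 °C = 291.48 K.
COP_R = T_C/(T_H − T_C) ⇒ T_H = T_C·(1 + 1/COP_R) = 291.48 × (1 + 1/18.1) = 308 K.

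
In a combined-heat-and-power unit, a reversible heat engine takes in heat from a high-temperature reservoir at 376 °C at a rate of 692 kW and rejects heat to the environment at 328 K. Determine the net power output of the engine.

Ẇ ≈ 342 kW

T_H = 376 °C → 376 + 273.15 = 649.15 K.
The Carnot efficiency is η = 1 − T_C/T_H = 1 − 328.00/649.15 = 0.4947.
W = η·Q_H = 0.4947 × 692 = 342 kW.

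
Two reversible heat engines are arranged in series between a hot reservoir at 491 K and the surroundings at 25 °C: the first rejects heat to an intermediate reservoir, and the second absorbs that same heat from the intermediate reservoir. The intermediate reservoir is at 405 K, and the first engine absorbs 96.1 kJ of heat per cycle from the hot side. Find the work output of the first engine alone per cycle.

T_C = 25 °C → 25 + 273.15 = 298.15 K.
First-stage efficiency η₁ = 1 − T_m/T_H = 1 − 405.00/491.00 = 0.1752.
W₁ = η₁·Q_H = 0.1752 × 96.1 = 16.8 kJ.

W₁ ≈ 16.8 kJ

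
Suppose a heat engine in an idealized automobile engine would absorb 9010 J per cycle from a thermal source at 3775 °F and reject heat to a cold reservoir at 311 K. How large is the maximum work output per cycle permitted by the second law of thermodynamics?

W_max ≈ 7819 J

T_H = 3775 °F → (3775 − 32) × 5/9 = 2079.44 °C = 2352.59 K.
The upper bound on efficiency is η_max = 1 − T_C/T_H = 1 − 311.00/2352.59 = 0.8678.
W_max = η_max · Q_H = 0.8678 × 9010 = 7819 J.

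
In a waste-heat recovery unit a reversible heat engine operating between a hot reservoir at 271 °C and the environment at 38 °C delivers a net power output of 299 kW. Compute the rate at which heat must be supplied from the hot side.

Q̇_H ≈ 698.3 kW

T_H = 271 °C → 271 + 273.15 = 544.15 K.
T_C = 38 °C → 38 + 273.15 = 311.15 K.
The Carnot efficiency is η = 1 − T_C/T_H = 1 − 311.15/544.15 = 0.4282.
Q_H = W/η = 299/0.4282 = 698.3 kW.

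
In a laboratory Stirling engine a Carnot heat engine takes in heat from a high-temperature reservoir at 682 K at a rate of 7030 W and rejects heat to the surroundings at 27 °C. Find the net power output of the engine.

T_C = 27 °C → 27 + 273.15 = 300.15 K.
The Carnot efficiency is η = 1 − T_C/T_H = 1 − 300.15/682.00 = 0.5599.
W = η·Q_H = 0.5599 × 7030 = 3940 W.

Ẇ ≈ 3940 W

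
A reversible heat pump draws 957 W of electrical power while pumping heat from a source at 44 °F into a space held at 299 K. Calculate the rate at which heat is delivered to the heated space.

Q̇_H ≈ 14920 W

T_C = 44 °F → (44 − 32) × 5/9 = 6.67 °C = 279.82 K.
The Carnot heat-pump COP is COP_HP = T_H/(T_H − T_C) = 299.00/19.18 = 15.5864.
Q_H = COP_HP · W = 15.5864 × 957 = 14920 W.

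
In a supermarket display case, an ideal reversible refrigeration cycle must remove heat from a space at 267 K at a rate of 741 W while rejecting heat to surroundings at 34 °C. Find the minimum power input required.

T_H = 34 °C → 34 + 273.15 = 307.15 K.
Carnot COP: COP_R = T_C/(T_H − T_C) = 267.00/40.15 = 6.6501.
W = Q_C/COP_R = 741/6.6501 = 111 W.

Ẇ_in ≈ 111 W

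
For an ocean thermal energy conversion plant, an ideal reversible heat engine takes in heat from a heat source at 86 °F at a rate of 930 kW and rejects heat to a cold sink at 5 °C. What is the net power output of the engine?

T_H = 86 °F → (86 − 32) × 5/9 = 30.00 °C = 303.15 K.
T_C = 5 °C → 5 + 273.15 = 278.15 K.
The Carnot efficiency is η = 1 − T_C/T_H = 1 − 278.15/303.15 = 0.0825.
W = η·Q_H = 0.0825 × 930 = 76.69 kW.

Ẇ ≈ 76.69 kW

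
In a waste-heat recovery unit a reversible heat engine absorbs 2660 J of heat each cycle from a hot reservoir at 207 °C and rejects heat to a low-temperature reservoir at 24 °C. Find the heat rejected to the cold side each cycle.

T_H = 207 °C → 207 + 273.15 = 480.15 K.
T_C = 24 °C → 24 + 273.15 = 297.15 K.
Since the cycle is reversible, η = 1 − T_C/T_H = 1 − 297.15/480.15 = 0.3811.
For a reversible cycle Q_C/Q_H = T_C/T_H, so Q_C = 2660 × 297.15/480.15 = 1650 J.

Q_C ≈ 1650 J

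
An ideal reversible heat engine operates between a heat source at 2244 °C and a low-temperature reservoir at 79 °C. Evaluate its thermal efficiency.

T_H = 2244 °C → 2244 + 273.15 = 2517.15 K.
T_C = 79 °C → 79 + 273.15 = 352.15 K.
For a reversible engine, η = 1 − T_C/T_H = 1 − 352.15/2517.15 = 0.860.

η ≈ 0.860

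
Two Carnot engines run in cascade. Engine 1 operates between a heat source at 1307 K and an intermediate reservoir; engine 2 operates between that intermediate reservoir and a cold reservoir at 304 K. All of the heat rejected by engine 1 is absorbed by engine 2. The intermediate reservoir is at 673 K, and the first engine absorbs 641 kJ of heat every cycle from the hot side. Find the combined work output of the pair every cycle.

Two reversible stages in series are equivalent to a single Carnot engine between T_H and T_C, so η_total = 1 − T_C/T_H = 1 − 304.00/1307.00 = 0.7674.
W_total = η_total · Q_H = 0.7674 × 641 = 492 kJ.

W_total ≈ 492 kJ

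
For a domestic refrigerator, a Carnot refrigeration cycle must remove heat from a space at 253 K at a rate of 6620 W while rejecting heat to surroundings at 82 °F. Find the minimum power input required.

Ẇ_in ≈ 1250 W

T_H = 82 °F → (82 − 32) × 5/9 = 27.78 °C = 300.93 K.
Carnot COP: COP_R = T_C/(T_H − T_C) = 253.00/47.93 = 5.2788.
W = Q_C/COP_R = 6620/5.2788 = 1250 W.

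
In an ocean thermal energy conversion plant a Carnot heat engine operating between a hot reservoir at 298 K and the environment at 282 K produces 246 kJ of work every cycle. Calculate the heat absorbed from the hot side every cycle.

Carnot efficiency: η = 1 − T_C/T_H = 1 − 282.00/298.00 = 0.0537.
Q_H = W/η = 246/0.0537 = 4580 kJ.

Q_H ≈ 4580 kJ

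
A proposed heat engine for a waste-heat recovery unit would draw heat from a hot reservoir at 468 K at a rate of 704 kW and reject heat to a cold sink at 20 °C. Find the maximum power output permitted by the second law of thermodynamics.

Ẇ_max ≈ 263.0 kW

T_C = 20 °C → 20 + 273.15 = 293.15 K.
No engine can exceed the Carnot limit: η_max = 1 − T_C/T_H = 1 − 293.15/468.00 = 0.3736.
W_max = η_max · Q_H = 0.3736 × 704 = 263.0 kW.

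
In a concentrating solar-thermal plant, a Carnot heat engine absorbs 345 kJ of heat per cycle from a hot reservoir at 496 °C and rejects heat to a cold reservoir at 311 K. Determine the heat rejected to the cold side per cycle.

Q_C ≈ 139 kJ

T_H = 496 °C → 496 + 273.15 = 769.15 K.
Carnot efficiency: η = 1 − T_C/T_H = 1 − 311.00/769.15 = 0.5957.
For a reversible cycle Q_C/Q_H = T_C/T_H, so Q_C = 345 × 311.00/769.15 = 139 kJ.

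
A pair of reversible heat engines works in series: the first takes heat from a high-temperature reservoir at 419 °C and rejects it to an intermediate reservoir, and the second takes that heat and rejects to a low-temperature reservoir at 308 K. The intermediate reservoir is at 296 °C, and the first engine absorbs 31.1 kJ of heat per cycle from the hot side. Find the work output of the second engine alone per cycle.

T_H = 419 °C → 419 + 273.15 = 692.15 K.
T_m = 296 °C → 296 + 273.15 = 569.15 K.
Heat entering the second stage: Q_m = Q_H·(T_m/T_H) = 31.1 × 569.15/692.15 = 25.6 kJ.
Second-stage efficiency η₂ = 1 − T_C/T_m = 1 − 308.00/569.15 = 0.4588, so W₂ = η₂·Q_m = 11.7 kJ.

W₂ ≈ 11.7 kJ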